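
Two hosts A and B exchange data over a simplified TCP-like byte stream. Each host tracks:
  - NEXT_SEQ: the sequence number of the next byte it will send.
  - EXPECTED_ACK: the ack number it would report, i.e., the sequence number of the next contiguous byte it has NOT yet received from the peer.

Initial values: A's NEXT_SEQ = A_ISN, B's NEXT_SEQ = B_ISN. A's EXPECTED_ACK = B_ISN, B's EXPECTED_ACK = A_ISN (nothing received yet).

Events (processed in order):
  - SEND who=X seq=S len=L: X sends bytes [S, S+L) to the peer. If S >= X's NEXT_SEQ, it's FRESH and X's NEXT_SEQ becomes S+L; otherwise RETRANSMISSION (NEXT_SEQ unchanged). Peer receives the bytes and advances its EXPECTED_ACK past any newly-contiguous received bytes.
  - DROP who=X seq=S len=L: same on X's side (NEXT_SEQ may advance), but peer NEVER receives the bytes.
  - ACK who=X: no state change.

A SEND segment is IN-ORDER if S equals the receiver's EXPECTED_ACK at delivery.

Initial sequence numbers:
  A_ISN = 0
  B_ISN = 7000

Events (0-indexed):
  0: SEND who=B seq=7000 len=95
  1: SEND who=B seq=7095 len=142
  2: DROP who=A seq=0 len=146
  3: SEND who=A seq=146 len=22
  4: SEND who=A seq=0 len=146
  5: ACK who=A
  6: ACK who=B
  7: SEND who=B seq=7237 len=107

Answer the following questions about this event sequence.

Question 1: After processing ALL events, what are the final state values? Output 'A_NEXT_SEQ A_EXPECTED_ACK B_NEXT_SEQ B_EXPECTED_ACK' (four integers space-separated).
Answer: 168 7344 7344 168

Derivation:
After event 0: A_seq=0 A_ack=7095 B_seq=7095 B_ack=0
After event 1: A_seq=0 A_ack=7237 B_seq=7237 B_ack=0
After event 2: A_seq=146 A_ack=7237 B_seq=7237 B_ack=0
After event 3: A_seq=168 A_ack=7237 B_seq=7237 B_ack=0
After event 4: A_seq=168 A_ack=7237 B_seq=7237 B_ack=168
After event 5: A_seq=168 A_ack=7237 B_seq=7237 B_ack=168
After event 6: A_seq=168 A_ack=7237 B_seq=7237 B_ack=168
After event 7: A_seq=168 A_ack=7344 B_seq=7344 B_ack=168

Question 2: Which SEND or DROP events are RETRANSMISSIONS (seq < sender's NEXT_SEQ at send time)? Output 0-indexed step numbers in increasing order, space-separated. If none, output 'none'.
Step 0: SEND seq=7000 -> fresh
Step 1: SEND seq=7095 -> fresh
Step 2: DROP seq=0 -> fresh
Step 3: SEND seq=146 -> fresh
Step 4: SEND seq=0 -> retransmit
Step 7: SEND seq=7237 -> fresh

Answer: 4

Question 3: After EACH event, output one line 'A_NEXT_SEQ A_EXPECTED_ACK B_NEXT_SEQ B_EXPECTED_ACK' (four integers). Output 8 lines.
0 7095 7095 0
0 7237 7237 0
146 7237 7237 0
168 7237 7237 0
168 7237 7237 168
168 7237 7237 168
168 7237 7237 168
168 7344 7344 168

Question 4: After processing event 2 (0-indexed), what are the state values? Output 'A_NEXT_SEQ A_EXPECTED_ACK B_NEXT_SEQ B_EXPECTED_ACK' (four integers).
After event 0: A_seq=0 A_ack=7095 B_seq=7095 B_ack=0
After event 1: A_seq=0 A_ack=7237 B_seq=7237 B_ack=0
After event 2: A_seq=146 A_ack=7237 B_seq=7237 B_ack=0

146 7237 7237 0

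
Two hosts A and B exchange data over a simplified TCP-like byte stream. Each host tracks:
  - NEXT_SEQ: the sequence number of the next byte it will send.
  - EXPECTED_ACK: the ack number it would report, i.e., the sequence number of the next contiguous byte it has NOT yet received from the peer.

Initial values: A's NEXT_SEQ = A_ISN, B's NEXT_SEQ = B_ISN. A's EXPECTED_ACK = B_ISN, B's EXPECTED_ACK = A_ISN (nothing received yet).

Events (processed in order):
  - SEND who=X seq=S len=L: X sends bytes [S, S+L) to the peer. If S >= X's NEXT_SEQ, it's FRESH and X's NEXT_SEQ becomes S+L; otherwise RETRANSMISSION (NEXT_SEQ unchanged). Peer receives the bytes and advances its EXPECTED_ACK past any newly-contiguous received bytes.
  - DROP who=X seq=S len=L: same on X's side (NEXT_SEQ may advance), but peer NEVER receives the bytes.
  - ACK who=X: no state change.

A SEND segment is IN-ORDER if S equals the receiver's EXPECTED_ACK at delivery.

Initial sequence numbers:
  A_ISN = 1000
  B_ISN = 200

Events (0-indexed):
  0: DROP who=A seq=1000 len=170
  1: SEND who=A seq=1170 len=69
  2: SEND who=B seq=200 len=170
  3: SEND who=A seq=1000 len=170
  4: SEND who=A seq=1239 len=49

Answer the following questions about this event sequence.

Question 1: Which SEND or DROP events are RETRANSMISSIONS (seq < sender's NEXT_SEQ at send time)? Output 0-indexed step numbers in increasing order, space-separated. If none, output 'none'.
Step 0: DROP seq=1000 -> fresh
Step 1: SEND seq=1170 -> fresh
Step 2: SEND seq=200 -> fresh
Step 3: SEND seq=1000 -> retransmit
Step 4: SEND seq=1239 -> fresh

Answer: 3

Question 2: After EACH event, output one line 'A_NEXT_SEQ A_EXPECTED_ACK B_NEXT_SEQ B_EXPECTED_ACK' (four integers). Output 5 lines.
1170 200 200 1000
1239 200 200 1000
1239 370 370 1000
1239 370 370 1239
1288 370 370 1288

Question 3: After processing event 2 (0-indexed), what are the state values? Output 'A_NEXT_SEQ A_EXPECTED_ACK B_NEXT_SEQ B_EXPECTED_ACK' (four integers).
After event 0: A_seq=1170 A_ack=200 B_seq=200 B_ack=1000
After event 1: A_seq=1239 A_ack=200 B_seq=200 B_ack=1000
After event 2: A_seq=1239 A_ack=370 B_seq=370 B_ack=1000

1239 370 370 1000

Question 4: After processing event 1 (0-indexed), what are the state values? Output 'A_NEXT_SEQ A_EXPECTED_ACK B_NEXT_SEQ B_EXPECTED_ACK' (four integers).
After event 0: A_seq=1170 A_ack=200 B_seq=200 B_ack=1000
After event 1: A_seq=1239 A_ack=200 B_seq=200 B_ack=1000

1239 200 200 1000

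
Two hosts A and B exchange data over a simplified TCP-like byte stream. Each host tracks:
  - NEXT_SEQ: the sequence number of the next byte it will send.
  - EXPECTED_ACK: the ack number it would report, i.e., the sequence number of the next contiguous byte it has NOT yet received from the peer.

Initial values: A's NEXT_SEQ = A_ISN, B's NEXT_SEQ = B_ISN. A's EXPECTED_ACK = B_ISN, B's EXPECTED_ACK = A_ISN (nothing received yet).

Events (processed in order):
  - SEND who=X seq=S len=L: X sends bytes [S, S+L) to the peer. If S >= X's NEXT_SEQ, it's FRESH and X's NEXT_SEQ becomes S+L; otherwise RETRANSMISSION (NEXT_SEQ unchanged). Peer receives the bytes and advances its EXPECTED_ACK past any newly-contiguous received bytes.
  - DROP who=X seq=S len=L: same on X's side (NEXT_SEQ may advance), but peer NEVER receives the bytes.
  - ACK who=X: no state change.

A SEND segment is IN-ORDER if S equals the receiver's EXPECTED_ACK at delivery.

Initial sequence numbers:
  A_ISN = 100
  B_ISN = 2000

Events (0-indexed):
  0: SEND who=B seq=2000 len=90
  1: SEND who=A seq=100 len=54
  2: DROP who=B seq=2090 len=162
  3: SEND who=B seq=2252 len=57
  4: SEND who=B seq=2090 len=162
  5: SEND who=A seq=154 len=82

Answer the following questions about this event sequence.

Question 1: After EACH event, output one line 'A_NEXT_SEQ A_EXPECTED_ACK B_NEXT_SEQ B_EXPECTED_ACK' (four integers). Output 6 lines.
100 2090 2090 100
154 2090 2090 154
154 2090 2252 154
154 2090 2309 154
154 2309 2309 154
236 2309 2309 236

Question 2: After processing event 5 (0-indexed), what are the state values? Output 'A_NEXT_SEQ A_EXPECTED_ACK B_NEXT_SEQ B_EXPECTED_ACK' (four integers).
After event 0: A_seq=100 A_ack=2090 B_seq=2090 B_ack=100
After event 1: A_seq=154 A_ack=2090 B_seq=2090 B_ack=154
After event 2: A_seq=154 A_ack=2090 B_seq=2252 B_ack=154
After event 3: A_seq=154 A_ack=2090 B_seq=2309 B_ack=154
After event 4: A_seq=154 A_ack=2309 B_seq=2309 B_ack=154
After event 5: A_seq=236 A_ack=2309 B_seq=2309 B_ack=236

236 2309 2309 236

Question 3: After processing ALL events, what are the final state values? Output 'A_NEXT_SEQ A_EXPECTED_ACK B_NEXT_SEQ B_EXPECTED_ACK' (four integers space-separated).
Answer: 236 2309 2309 236

Derivation:
After event 0: A_seq=100 A_ack=2090 B_seq=2090 B_ack=100
After event 1: A_seq=154 A_ack=2090 B_seq=2090 B_ack=154
After event 2: A_seq=154 A_ack=2090 B_seq=2252 B_ack=154
After event 3: A_seq=154 A_ack=2090 B_seq=2309 B_ack=154
After event 4: A_seq=154 A_ack=2309 B_seq=2309 B_ack=154
After event 5: A_seq=236 A_ack=2309 B_seq=2309 B_ack=236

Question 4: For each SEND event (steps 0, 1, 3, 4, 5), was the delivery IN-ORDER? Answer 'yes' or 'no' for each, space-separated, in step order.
Answer: yes yes no yes yes

Derivation:
Step 0: SEND seq=2000 -> in-order
Step 1: SEND seq=100 -> in-order
Step 3: SEND seq=2252 -> out-of-order
Step 4: SEND seq=2090 -> in-order
Step 5: SEND seq=154 -> in-order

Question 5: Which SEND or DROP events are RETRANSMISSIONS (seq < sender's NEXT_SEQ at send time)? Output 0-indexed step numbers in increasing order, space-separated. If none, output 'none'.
Step 0: SEND seq=2000 -> fresh
Step 1: SEND seq=100 -> fresh
Step 2: DROP seq=2090 -> fresh
Step 3: SEND seq=2252 -> fresh
Step 4: SEND seq=2090 -> retransmit
Step 5: SEND seq=154 -> fresh

Answer: 4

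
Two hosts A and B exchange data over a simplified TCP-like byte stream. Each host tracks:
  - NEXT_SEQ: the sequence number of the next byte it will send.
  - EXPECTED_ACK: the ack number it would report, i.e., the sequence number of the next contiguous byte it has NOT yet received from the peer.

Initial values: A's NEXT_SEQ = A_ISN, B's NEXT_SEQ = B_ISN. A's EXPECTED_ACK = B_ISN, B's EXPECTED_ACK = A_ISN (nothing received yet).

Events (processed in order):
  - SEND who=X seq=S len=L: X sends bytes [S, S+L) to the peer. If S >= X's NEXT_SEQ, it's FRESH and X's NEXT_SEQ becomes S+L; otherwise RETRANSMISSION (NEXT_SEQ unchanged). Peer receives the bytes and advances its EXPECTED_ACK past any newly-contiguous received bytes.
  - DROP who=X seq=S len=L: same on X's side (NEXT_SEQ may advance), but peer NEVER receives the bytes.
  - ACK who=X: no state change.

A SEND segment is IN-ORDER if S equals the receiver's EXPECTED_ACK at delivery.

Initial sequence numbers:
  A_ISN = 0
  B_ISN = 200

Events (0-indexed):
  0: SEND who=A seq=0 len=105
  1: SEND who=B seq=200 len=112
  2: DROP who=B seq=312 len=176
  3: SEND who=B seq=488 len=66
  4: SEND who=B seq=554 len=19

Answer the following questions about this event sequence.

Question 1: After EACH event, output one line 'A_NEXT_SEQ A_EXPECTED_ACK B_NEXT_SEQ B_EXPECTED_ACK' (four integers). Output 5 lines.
105 200 200 105
105 312 312 105
105 312 488 105
105 312 554 105
105 312 573 105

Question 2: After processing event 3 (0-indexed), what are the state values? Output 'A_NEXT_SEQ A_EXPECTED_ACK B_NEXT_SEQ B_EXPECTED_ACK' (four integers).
After event 0: A_seq=105 A_ack=200 B_seq=200 B_ack=105
After event 1: A_seq=105 A_ack=312 B_seq=312 B_ack=105
After event 2: A_seq=105 A_ack=312 B_seq=488 B_ack=105
After event 3: A_seq=105 A_ack=312 B_seq=554 B_ack=105

105 312 554 105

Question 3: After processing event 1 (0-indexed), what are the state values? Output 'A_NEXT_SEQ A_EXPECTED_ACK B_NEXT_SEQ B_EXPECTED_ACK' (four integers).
After event 0: A_seq=105 A_ack=200 B_seq=200 B_ack=105
After event 1: A_seq=105 A_ack=312 B_seq=312 B_ack=105

105 312 312 105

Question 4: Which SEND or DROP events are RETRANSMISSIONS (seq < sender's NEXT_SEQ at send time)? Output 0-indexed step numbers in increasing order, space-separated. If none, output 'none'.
Answer: none

Derivation:
Step 0: SEND seq=0 -> fresh
Step 1: SEND seq=200 -> fresh
Step 2: DROP seq=312 -> fresh
Step 3: SEND seq=488 -> fresh
Step 4: SEND seq=554 -> fresh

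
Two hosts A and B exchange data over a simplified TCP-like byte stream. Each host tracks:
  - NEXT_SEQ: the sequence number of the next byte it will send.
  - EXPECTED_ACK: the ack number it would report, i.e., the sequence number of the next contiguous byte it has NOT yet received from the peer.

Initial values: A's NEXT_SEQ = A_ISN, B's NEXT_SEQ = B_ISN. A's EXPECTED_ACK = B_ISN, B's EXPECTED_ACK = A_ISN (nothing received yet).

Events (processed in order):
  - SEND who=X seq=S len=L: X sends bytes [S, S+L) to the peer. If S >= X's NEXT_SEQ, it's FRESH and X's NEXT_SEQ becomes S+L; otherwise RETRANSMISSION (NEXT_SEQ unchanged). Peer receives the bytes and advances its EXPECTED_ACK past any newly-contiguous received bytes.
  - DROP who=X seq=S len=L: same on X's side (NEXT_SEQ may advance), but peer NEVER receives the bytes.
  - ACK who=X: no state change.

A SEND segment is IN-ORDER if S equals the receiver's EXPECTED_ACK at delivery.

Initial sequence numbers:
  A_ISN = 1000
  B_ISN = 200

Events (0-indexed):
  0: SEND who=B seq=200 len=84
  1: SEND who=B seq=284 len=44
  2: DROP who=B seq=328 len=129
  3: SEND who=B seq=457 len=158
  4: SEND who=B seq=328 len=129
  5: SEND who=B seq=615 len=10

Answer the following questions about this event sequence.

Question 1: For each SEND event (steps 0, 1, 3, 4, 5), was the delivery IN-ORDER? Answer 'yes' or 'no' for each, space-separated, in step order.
Answer: yes yes no yes yes

Derivation:
Step 0: SEND seq=200 -> in-order
Step 1: SEND seq=284 -> in-order
Step 3: SEND seq=457 -> out-of-order
Step 4: SEND seq=328 -> in-order
Step 5: SEND seq=615 -> in-order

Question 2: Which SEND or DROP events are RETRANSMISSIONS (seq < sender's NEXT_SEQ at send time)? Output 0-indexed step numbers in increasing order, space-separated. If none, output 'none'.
Step 0: SEND seq=200 -> fresh
Step 1: SEND seq=284 -> fresh
Step 2: DROP seq=328 -> fresh
Step 3: SEND seq=457 -> fresh
Step 4: SEND seq=328 -> retransmit
Step 5: SEND seq=615 -> fresh

Answer: 4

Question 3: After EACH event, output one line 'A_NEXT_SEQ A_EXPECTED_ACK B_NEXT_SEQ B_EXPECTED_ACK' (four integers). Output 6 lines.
1000 284 284 1000
1000 328 328 1000
1000 328 457 1000
1000 328 615 1000
1000 615 615 1000
1000 625 625 1000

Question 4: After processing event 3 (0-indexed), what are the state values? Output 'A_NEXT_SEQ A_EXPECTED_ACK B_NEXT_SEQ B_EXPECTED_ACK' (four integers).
After event 0: A_seq=1000 A_ack=284 B_seq=284 B_ack=1000
After event 1: A_seq=1000 A_ack=328 B_seq=328 B_ack=1000
After event 2: A_seq=1000 A_ack=328 B_seq=457 B_ack=1000
After event 3: A_seq=1000 A_ack=328 B_seq=615 B_ack=1000

1000 328 615 1000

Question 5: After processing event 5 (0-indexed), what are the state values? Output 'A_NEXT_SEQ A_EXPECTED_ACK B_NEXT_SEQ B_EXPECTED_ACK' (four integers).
After event 0: A_seq=1000 A_ack=284 B_seq=284 B_ack=1000
After event 1: A_seq=1000 A_ack=328 B_seq=328 B_ack=1000
After event 2: A_seq=1000 A_ack=328 B_seq=457 B_ack=1000
After event 3: A_seq=1000 A_ack=328 B_seq=615 B_ack=1000
After event 4: A_seq=1000 A_ack=615 B_seq=615 B_ack=1000
After event 5: A_seq=1000 A_ack=625 B_seq=625 B_ack=1000

1000 625 625 1000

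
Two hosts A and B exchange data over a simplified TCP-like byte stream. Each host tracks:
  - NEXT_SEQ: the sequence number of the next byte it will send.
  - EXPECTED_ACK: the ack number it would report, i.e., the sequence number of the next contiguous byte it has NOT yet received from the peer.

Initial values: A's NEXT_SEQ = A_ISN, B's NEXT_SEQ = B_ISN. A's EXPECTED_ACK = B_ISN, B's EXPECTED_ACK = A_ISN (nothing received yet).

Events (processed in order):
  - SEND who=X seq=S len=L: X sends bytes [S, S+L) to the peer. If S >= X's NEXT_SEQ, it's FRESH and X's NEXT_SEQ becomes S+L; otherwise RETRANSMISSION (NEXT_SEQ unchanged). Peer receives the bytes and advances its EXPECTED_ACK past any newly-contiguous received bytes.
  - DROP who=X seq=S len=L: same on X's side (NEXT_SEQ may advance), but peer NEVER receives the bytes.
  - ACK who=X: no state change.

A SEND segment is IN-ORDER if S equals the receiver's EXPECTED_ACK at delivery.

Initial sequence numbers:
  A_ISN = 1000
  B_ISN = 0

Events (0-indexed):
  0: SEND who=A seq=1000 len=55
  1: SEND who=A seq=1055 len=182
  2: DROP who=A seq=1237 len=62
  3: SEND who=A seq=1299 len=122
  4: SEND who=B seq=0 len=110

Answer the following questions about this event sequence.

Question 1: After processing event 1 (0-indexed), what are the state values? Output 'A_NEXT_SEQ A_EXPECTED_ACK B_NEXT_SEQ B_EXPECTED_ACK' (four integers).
After event 0: A_seq=1055 A_ack=0 B_seq=0 B_ack=1055
After event 1: A_seq=1237 A_ack=0 B_seq=0 B_ack=1237

1237 0 0 1237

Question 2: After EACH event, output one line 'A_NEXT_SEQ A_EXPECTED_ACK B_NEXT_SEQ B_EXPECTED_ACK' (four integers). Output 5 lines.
1055 0 0 1055
1237 0 0 1237
1299 0 0 1237
1421 0 0 1237
1421 110 110 1237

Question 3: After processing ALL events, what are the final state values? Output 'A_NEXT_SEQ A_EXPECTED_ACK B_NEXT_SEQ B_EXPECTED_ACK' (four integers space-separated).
After event 0: A_seq=1055 A_ack=0 B_seq=0 B_ack=1055
After event 1: A_seq=1237 A_ack=0 B_seq=0 B_ack=1237
After event 2: A_seq=1299 A_ack=0 B_seq=0 B_ack=1237
After event 3: A_seq=1421 A_ack=0 B_seq=0 B_ack=1237
After event 4: A_seq=1421 A_ack=110 B_seq=110 B_ack=1237

Answer: 1421 110 110 1237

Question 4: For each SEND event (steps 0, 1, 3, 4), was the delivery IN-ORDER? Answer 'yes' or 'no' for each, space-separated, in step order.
Answer: yes yes no yes

Derivation:
Step 0: SEND seq=1000 -> in-order
Step 1: SEND seq=1055 -> in-order
Step 3: SEND seq=1299 -> out-of-order
Step 4: SEND seq=0 -> in-order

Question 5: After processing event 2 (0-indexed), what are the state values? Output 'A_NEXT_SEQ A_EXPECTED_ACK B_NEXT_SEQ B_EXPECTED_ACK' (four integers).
After event 0: A_seq=1055 A_ack=0 B_seq=0 B_ack=1055
After event 1: A_seq=1237 A_ack=0 B_seq=0 B_ack=1237
After event 2: A_seq=1299 A_ack=0 B_seq=0 B_ack=1237

1299 0 0 1237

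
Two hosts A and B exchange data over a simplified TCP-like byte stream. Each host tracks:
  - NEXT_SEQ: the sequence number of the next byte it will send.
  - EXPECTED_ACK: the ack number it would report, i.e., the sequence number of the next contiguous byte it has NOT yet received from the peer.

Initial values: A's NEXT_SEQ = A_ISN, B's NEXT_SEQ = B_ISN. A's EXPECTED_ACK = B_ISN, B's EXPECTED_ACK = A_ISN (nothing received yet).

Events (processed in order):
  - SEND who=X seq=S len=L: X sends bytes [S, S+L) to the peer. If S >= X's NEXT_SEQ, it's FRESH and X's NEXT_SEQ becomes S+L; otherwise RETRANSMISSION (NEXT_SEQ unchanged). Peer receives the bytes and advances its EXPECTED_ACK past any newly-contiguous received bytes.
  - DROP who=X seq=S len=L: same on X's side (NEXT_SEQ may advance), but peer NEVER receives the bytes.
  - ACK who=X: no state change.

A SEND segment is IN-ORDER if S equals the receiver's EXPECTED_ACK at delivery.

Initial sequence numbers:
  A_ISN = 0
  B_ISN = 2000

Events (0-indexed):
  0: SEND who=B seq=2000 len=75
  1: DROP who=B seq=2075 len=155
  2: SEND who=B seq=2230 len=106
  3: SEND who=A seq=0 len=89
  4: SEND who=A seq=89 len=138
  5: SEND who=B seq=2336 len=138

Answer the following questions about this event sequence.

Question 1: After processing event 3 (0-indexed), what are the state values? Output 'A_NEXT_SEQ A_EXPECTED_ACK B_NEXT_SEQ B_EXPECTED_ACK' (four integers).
After event 0: A_seq=0 A_ack=2075 B_seq=2075 B_ack=0
After event 1: A_seq=0 A_ack=2075 B_seq=2230 B_ack=0
After event 2: A_seq=0 A_ack=2075 B_seq=2336 B_ack=0
After event 3: A_seq=89 A_ack=2075 B_seq=2336 B_ack=89

89 2075 2336 89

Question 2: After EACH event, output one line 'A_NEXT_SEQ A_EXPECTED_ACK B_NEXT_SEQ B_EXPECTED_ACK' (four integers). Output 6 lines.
0 2075 2075 0
0 2075 2230 0
0 2075 2336 0
89 2075 2336 89
227 2075 2336 227
227 2075 2474 227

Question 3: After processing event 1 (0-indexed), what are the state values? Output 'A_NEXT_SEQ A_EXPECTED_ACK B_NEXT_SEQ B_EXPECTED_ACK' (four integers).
After event 0: A_seq=0 A_ack=2075 B_seq=2075 B_ack=0
After event 1: A_seq=0 A_ack=2075 B_seq=2230 B_ack=0

0 2075 2230 0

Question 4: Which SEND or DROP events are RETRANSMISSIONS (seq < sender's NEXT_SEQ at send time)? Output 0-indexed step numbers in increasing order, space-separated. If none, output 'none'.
Answer: none

Derivation:
Step 0: SEND seq=2000 -> fresh
Step 1: DROP seq=2075 -> fresh
Step 2: SEND seq=2230 -> fresh
Step 3: SEND seq=0 -> fresh
Step 4: SEND seq=89 -> fresh
Step 5: SEND seq=2336 -> fresh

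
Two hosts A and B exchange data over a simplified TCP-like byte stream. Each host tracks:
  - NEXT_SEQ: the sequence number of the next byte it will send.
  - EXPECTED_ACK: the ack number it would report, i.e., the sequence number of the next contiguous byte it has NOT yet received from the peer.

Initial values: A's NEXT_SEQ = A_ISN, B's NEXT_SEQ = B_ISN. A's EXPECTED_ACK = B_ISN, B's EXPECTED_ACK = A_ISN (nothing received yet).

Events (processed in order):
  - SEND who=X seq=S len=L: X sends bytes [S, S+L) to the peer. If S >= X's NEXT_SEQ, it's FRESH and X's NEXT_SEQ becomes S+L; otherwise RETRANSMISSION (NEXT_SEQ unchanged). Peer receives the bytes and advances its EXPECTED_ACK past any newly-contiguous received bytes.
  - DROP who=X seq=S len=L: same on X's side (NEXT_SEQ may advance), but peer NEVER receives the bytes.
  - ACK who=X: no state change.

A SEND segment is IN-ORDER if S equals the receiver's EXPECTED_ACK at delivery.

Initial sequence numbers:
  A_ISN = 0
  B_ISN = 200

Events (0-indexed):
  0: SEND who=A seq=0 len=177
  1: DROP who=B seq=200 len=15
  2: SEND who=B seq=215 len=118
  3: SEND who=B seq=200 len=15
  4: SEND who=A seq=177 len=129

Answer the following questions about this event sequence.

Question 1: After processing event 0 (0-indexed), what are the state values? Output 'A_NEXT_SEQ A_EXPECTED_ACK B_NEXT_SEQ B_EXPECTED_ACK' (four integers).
After event 0: A_seq=177 A_ack=200 B_seq=200 B_ack=177

177 200 200 177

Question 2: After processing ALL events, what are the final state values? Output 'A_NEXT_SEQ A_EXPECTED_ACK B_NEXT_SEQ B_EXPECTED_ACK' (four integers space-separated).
Answer: 306 333 333 306

Derivation:
After event 0: A_seq=177 A_ack=200 B_seq=200 B_ack=177
After event 1: A_seq=177 A_ack=200 B_seq=215 B_ack=177
After event 2: A_seq=177 A_ack=200 B_seq=333 B_ack=177
After event 3: A_seq=177 A_ack=333 B_seq=333 B_ack=177
After event 4: A_seq=306 A_ack=333 B_seq=333 B_ack=306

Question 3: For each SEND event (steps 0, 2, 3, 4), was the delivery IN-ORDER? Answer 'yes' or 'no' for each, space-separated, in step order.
Step 0: SEND seq=0 -> in-order
Step 2: SEND seq=215 -> out-of-order
Step 3: SEND seq=200 -> in-order
Step 4: SEND seq=177 -> in-order

Answer: yes no yes yes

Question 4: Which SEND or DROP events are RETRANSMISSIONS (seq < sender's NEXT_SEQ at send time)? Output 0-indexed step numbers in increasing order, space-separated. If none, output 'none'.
Answer: 3

Derivation:
Step 0: SEND seq=0 -> fresh
Step 1: DROP seq=200 -> fresh
Step 2: SEND seq=215 -> fresh
Step 3: SEND seq=200 -> retransmit
Step 4: SEND seq=177 -> fresh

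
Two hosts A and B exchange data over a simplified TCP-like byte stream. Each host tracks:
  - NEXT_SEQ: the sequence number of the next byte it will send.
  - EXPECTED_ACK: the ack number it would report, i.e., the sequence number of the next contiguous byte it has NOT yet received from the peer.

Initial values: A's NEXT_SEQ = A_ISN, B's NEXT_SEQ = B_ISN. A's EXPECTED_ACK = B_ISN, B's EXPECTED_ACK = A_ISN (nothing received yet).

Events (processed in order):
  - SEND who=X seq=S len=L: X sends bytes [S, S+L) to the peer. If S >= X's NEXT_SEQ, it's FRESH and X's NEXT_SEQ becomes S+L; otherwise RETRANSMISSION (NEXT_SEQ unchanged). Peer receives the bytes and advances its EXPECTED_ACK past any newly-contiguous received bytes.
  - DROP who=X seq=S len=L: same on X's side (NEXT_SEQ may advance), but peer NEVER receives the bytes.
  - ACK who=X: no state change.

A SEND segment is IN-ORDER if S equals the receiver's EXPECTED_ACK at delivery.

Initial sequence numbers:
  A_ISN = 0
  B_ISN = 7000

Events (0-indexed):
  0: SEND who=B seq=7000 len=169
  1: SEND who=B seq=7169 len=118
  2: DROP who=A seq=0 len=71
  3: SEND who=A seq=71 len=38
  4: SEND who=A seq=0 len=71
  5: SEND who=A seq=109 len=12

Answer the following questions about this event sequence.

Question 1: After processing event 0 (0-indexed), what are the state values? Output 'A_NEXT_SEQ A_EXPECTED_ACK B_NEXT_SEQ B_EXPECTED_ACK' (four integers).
After event 0: A_seq=0 A_ack=7169 B_seq=7169 B_ack=0

0 7169 7169 0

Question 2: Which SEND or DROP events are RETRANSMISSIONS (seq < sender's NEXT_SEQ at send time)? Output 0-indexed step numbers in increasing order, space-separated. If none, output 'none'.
Step 0: SEND seq=7000 -> fresh
Step 1: SEND seq=7169 -> fresh
Step 2: DROP seq=0 -> fresh
Step 3: SEND seq=71 -> fresh
Step 4: SEND seq=0 -> retransmit
Step 5: SEND seq=109 -> fresh

Answer: 4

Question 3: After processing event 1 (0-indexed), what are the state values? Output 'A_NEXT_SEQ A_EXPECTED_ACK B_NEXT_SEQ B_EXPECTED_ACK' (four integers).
After event 0: A_seq=0 A_ack=7169 B_seq=7169 B_ack=0
After event 1: A_seq=0 A_ack=7287 B_seq=7287 B_ack=0

0 7287 7287 0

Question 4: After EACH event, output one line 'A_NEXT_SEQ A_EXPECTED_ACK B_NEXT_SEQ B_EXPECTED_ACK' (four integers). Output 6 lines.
0 7169 7169 0
0 7287 7287 0
71 7287 7287 0
109 7287 7287 0
109 7287 7287 109
121 7287 7287 121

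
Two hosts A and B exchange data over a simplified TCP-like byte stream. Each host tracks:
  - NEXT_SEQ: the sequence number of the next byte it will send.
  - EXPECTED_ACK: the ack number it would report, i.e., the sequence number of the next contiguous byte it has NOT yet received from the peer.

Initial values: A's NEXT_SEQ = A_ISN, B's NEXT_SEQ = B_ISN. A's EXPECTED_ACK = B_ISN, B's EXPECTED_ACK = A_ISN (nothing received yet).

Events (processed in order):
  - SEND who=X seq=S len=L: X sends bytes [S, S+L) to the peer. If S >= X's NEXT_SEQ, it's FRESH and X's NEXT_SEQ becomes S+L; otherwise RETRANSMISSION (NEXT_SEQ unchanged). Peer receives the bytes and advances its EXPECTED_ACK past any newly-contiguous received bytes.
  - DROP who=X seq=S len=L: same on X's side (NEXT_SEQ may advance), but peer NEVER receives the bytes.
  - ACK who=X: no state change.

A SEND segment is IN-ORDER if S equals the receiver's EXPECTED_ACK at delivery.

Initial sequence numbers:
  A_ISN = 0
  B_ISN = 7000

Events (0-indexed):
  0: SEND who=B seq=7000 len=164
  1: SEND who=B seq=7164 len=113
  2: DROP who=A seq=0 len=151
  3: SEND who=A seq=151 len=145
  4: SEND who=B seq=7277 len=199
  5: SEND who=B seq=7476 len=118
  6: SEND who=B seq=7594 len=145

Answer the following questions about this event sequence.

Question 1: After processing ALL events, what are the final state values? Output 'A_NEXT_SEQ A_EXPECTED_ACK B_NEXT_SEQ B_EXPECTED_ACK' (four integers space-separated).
Answer: 296 7739 7739 0

Derivation:
After event 0: A_seq=0 A_ack=7164 B_seq=7164 B_ack=0
After event 1: A_seq=0 A_ack=7277 B_seq=7277 B_ack=0
After event 2: A_seq=151 A_ack=7277 B_seq=7277 B_ack=0
After event 3: A_seq=296 A_ack=7277 B_seq=7277 B_ack=0
After event 4: A_seq=296 A_ack=7476 B_seq=7476 B_ack=0
After event 5: A_seq=296 A_ack=7594 B_seq=7594 B_ack=0
After event 6: A_seq=296 A_ack=7739 B_seq=7739 B_ack=0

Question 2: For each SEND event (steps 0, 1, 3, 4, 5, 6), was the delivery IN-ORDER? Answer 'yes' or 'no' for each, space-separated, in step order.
Step 0: SEND seq=7000 -> in-order
Step 1: SEND seq=7164 -> in-order
Step 3: SEND seq=151 -> out-of-order
Step 4: SEND seq=7277 -> in-order
Step 5: SEND seq=7476 -> in-order
Step 6: SEND seq=7594 -> in-order

Answer: yes yes no yes yes yes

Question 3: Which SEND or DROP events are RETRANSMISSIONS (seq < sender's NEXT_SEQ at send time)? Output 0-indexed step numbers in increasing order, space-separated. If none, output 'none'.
Answer: none

Derivation:
Step 0: SEND seq=7000 -> fresh
Step 1: SEND seq=7164 -> fresh
Step 2: DROP seq=0 -> fresh
Step 3: SEND seq=151 -> fresh
Step 4: SEND seq=7277 -> fresh
Step 5: SEND seq=7476 -> fresh
Step 6: SEND seq=7594 -> fresh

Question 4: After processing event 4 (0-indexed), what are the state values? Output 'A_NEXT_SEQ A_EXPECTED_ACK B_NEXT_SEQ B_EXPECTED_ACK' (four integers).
After event 0: A_seq=0 A_ack=7164 B_seq=7164 B_ack=0
After event 1: A_seq=0 A_ack=7277 B_seq=7277 B_ack=0
After event 2: A_seq=151 A_ack=7277 B_seq=7277 B_ack=0
After event 3: A_seq=296 A_ack=7277 B_seq=7277 B_ack=0
After event 4: A_seq=296 A_ack=7476 B_seq=7476 B_ack=0

296 7476 7476 0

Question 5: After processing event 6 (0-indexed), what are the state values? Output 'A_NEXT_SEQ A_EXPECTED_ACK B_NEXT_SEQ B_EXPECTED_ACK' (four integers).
After event 0: A_seq=0 A_ack=7164 B_seq=7164 B_ack=0
After event 1: A_seq=0 A_ack=7277 B_seq=7277 B_ack=0
After event 2: A_seq=151 A_ack=7277 B_seq=7277 B_ack=0
After event 3: A_seq=296 A_ack=7277 B_seq=7277 B_ack=0
After event 4: A_seq=296 A_ack=7476 B_seq=7476 B_ack=0
After event 5: A_seq=296 A_ack=7594 B_seq=7594 B_ack=0
After event 6: A_seq=296 A_ack=7739 B_seq=7739 B_ack=0

296 7739 7739 0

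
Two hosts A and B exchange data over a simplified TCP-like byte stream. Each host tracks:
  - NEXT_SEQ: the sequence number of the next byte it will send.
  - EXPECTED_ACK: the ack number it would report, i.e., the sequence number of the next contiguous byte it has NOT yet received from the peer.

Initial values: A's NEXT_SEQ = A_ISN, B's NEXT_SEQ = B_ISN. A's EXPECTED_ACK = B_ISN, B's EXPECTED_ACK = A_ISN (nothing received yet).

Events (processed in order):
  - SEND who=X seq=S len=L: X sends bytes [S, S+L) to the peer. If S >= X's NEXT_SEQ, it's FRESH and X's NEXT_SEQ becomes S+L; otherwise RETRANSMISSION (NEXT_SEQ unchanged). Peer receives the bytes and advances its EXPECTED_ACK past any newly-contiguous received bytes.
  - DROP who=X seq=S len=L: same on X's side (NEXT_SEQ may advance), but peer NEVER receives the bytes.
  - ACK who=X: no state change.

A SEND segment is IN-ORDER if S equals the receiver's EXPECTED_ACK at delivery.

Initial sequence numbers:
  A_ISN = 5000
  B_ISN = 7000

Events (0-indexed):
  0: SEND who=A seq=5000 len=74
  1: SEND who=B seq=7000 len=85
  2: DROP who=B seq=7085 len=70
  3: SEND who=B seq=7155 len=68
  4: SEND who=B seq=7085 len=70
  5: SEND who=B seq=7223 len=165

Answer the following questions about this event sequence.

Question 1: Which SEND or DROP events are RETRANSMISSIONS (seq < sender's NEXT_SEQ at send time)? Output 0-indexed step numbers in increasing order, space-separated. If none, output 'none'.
Answer: 4

Derivation:
Step 0: SEND seq=5000 -> fresh
Step 1: SEND seq=7000 -> fresh
Step 2: DROP seq=7085 -> fresh
Step 3: SEND seq=7155 -> fresh
Step 4: SEND seq=7085 -> retransmit
Step 5: SEND seq=7223 -> fresh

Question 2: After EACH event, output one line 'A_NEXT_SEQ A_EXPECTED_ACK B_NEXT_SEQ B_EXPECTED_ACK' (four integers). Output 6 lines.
5074 7000 7000 5074
5074 7085 7085 5074
5074 7085 7155 5074
5074 7085 7223 5074
5074 7223 7223 5074
5074 7388 7388 5074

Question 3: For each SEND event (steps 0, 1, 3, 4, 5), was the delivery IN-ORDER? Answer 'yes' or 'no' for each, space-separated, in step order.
Answer: yes yes no yes yes

Derivation:
Step 0: SEND seq=5000 -> in-order
Step 1: SEND seq=7000 -> in-order
Step 3: SEND seq=7155 -> out-of-order
Step 4: SEND seq=7085 -> in-order
Step 5: SEND seq=7223 -> in-order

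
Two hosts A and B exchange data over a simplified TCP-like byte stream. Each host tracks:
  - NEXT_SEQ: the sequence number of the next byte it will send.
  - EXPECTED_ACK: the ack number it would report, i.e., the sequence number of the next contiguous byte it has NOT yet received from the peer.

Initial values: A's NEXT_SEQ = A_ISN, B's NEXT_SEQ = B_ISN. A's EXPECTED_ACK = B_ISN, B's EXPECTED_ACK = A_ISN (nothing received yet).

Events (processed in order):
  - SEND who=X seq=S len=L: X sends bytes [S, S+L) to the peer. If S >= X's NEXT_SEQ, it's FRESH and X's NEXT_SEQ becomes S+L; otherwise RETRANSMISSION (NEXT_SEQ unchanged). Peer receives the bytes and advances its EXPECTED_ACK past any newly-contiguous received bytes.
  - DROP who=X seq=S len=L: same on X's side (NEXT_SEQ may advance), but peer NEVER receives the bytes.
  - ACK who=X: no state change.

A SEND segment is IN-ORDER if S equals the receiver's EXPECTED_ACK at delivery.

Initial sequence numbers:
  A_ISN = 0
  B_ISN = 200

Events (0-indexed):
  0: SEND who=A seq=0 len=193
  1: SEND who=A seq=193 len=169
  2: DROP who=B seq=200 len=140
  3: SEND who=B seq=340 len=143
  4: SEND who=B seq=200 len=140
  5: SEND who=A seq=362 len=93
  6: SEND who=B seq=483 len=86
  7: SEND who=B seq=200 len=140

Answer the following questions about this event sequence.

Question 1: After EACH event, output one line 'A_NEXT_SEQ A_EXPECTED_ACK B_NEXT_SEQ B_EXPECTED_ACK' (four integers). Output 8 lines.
193 200 200 193
362 200 200 362
362 200 340 362
362 200 483 362
362 483 483 362
455 483 483 455
455 569 569 455
455 569 569 455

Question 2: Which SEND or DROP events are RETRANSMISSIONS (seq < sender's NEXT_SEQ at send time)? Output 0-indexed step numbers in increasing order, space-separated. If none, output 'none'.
Step 0: SEND seq=0 -> fresh
Step 1: SEND seq=193 -> fresh
Step 2: DROP seq=200 -> fresh
Step 3: SEND seq=340 -> fresh
Step 4: SEND seq=200 -> retransmit
Step 5: SEND seq=362 -> fresh
Step 6: SEND seq=483 -> fresh
Step 7: SEND seq=200 -> retransmit

Answer: 4 7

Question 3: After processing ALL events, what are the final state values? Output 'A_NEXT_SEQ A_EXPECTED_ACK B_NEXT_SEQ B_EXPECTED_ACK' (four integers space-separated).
After event 0: A_seq=193 A_ack=200 B_seq=200 B_ack=193
After event 1: A_seq=362 A_ack=200 B_seq=200 B_ack=362
After event 2: A_seq=362 A_ack=200 B_seq=340 B_ack=362
After event 3: A_seq=362 A_ack=200 B_seq=483 B_ack=362
After event 4: A_seq=362 A_ack=483 B_seq=483 B_ack=362
After event 5: A_seq=455 A_ack=483 B_seq=483 B_ack=455
After event 6: A_seq=455 A_ack=569 B_seq=569 B_ack=455
After event 7: A_seq=455 A_ack=569 B_seq=569 B_ack=455

Answer: 455 569 569 455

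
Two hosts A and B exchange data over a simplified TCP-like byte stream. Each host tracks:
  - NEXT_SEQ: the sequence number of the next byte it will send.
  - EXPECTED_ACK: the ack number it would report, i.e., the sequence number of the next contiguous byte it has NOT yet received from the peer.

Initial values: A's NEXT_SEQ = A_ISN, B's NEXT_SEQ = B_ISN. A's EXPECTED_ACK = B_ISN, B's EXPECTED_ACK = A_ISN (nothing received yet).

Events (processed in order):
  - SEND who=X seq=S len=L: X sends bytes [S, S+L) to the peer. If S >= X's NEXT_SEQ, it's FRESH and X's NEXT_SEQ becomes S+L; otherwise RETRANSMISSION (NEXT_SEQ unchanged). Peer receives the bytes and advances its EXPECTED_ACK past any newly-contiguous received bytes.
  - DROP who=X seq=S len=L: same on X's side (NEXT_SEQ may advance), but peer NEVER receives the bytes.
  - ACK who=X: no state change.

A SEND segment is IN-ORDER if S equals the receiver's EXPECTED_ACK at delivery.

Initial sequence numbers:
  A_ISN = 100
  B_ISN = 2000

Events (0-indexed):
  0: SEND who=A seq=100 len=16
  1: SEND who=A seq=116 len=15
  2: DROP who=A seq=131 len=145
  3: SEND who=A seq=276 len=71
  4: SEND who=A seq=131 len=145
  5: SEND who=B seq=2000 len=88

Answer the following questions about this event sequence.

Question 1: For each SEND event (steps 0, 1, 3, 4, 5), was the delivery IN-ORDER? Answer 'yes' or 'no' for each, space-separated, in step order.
Answer: yes yes no yes yes

Derivation:
Step 0: SEND seq=100 -> in-order
Step 1: SEND seq=116 -> in-order
Step 3: SEND seq=276 -> out-of-order
Step 4: SEND seq=131 -> in-order
Step 5: SEND seq=2000 -> in-order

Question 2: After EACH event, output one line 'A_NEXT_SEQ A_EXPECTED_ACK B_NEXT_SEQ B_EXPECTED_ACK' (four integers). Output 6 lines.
116 2000 2000 116
131 2000 2000 131
276 2000 2000 131
347 2000 2000 131
347 2000 2000 347
347 2088 2088 347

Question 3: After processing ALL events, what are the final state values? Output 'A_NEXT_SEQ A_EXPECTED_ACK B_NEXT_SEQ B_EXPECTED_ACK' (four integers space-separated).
After event 0: A_seq=116 A_ack=2000 B_seq=2000 B_ack=116
After event 1: A_seq=131 A_ack=2000 B_seq=2000 B_ack=131
After event 2: A_seq=276 A_ack=2000 B_seq=2000 B_ack=131
After event 3: A_seq=347 A_ack=2000 B_seq=2000 B_ack=131
After event 4: A_seq=347 A_ack=2000 B_seq=2000 B_ack=347
After event 5: A_seq=347 A_ack=2088 B_seq=2088 B_ack=347

Answer: 347 2088 2088 347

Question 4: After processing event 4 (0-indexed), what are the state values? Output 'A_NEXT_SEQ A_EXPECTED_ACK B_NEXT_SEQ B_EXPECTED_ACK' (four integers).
After event 0: A_seq=116 A_ack=2000 B_seq=2000 B_ack=116
After event 1: A_seq=131 A_ack=2000 B_seq=2000 B_ack=131
After event 2: A_seq=276 A_ack=2000 B_seq=2000 B_ack=131
After event 3: A_seq=347 A_ack=2000 B_seq=2000 B_ack=131
After event 4: A_seq=347 A_ack=2000 B_seq=2000 B_ack=347

347 2000 2000 347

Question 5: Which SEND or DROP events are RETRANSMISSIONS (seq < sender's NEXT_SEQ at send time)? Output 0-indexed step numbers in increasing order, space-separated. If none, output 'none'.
Step 0: SEND seq=100 -> fresh
Step 1: SEND seq=116 -> fresh
Step 2: DROP seq=131 -> fresh
Step 3: SEND seq=276 -> fresh
Step 4: SEND seq=131 -> retransmit
Step 5: SEND seq=2000 -> fresh

Answer: 4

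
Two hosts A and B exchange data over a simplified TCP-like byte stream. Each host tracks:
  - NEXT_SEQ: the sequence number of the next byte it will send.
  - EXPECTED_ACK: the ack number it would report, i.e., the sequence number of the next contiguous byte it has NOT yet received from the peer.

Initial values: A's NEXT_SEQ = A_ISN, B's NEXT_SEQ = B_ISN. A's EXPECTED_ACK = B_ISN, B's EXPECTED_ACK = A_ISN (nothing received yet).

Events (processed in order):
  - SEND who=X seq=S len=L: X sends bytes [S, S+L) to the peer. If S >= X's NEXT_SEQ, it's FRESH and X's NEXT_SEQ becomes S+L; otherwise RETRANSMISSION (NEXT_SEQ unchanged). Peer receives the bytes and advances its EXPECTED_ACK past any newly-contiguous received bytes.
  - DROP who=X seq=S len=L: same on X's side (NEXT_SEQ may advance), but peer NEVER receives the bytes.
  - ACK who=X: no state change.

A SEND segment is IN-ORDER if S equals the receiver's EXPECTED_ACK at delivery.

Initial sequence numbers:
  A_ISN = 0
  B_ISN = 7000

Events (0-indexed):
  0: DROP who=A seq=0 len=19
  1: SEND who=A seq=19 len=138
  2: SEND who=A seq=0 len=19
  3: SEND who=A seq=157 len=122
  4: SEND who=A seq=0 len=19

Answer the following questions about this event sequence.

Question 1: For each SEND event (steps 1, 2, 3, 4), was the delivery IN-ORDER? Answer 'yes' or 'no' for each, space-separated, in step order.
Answer: no yes yes no

Derivation:
Step 1: SEND seq=19 -> out-of-order
Step 2: SEND seq=0 -> in-order
Step 3: SEND seq=157 -> in-order
Step 4: SEND seq=0 -> out-of-order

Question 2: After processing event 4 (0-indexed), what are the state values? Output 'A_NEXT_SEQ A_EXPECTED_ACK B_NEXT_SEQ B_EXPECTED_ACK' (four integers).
After event 0: A_seq=19 A_ack=7000 B_seq=7000 B_ack=0
After event 1: A_seq=157 A_ack=7000 B_seq=7000 B_ack=0
After event 2: A_seq=157 A_ack=7000 B_seq=7000 B_ack=157
After event 3: A_seq=279 A_ack=7000 B_seq=7000 B_ack=279
After event 4: A_seq=279 A_ack=7000 B_seq=7000 B_ack=279

279 7000 7000 279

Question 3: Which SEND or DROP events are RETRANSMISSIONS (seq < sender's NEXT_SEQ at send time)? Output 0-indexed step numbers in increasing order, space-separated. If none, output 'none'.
Step 0: DROP seq=0 -> fresh
Step 1: SEND seq=19 -> fresh
Step 2: SEND seq=0 -> retransmit
Step 3: SEND seq=157 -> fresh
Step 4: SEND seq=0 -> retransmit

Answer: 2 4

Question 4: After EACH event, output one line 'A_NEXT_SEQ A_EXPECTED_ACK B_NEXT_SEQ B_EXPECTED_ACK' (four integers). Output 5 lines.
19 7000 7000 0
157 7000 7000 0
157 7000 7000 157
279 7000 7000 279
279 7000 7000 279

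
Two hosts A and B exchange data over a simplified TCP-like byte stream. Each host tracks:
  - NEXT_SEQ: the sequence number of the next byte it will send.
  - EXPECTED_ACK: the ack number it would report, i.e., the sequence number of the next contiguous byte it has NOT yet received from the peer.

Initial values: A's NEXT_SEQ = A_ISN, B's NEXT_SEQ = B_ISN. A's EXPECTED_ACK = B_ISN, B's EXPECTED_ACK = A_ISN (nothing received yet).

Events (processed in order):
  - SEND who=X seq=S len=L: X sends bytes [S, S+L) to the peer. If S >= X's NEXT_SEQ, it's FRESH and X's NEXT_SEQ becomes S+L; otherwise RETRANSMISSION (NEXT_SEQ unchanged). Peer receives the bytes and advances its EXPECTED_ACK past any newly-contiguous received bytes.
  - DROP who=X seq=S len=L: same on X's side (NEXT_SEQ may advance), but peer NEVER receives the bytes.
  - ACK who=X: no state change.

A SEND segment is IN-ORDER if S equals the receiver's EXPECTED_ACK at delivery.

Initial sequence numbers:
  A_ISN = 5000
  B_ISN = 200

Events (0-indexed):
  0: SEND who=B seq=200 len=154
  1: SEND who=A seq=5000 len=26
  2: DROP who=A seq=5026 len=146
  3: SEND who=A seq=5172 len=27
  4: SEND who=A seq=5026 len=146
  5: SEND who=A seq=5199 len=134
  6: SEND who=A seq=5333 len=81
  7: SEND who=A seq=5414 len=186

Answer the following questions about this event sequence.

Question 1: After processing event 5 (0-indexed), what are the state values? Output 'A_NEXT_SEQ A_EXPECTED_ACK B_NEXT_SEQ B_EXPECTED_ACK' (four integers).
After event 0: A_seq=5000 A_ack=354 B_seq=354 B_ack=5000
After event 1: A_seq=5026 A_ack=354 B_seq=354 B_ack=5026
After event 2: A_seq=5172 A_ack=354 B_seq=354 B_ack=5026
After event 3: A_seq=5199 A_ack=354 B_seq=354 B_ack=5026
After event 4: A_seq=5199 A_ack=354 B_seq=354 B_ack=5199
After event 5: A_seq=5333 A_ack=354 B_seq=354 B_ack=5333

5333 354 354 5333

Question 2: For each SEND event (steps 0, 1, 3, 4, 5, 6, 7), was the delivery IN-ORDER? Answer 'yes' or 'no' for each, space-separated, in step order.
Answer: yes yes no yes yes yes yes

Derivation:
Step 0: SEND seq=200 -> in-order
Step 1: SEND seq=5000 -> in-order
Step 3: SEND seq=5172 -> out-of-order
Step 4: SEND seq=5026 -> in-order
Step 5: SEND seq=5199 -> in-order
Step 6: SEND seq=5333 -> in-order
Step 7: SEND seq=5414 -> in-order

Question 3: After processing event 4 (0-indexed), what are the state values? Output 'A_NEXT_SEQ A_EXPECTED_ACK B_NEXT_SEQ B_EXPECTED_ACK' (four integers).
After event 0: A_seq=5000 A_ack=354 B_seq=354 B_ack=5000
After event 1: A_seq=5026 A_ack=354 B_seq=354 B_ack=5026
After event 2: A_seq=5172 A_ack=354 B_seq=354 B_ack=5026
After event 3: A_seq=5199 A_ack=354 B_seq=354 B_ack=5026
After event 4: A_seq=5199 A_ack=354 B_seq=354 B_ack=5199

5199 354 354 5199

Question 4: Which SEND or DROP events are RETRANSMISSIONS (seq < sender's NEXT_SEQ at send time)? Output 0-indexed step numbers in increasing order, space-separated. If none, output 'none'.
Step 0: SEND seq=200 -> fresh
Step 1: SEND seq=5000 -> fresh
Step 2: DROP seq=5026 -> fresh
Step 3: SEND seq=5172 -> fresh
Step 4: SEND seq=5026 -> retransmit
Step 5: SEND seq=5199 -> fresh
Step 6: SEND seq=5333 -> fresh
Step 7: SEND seq=5414 -> fresh

Answer: 4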